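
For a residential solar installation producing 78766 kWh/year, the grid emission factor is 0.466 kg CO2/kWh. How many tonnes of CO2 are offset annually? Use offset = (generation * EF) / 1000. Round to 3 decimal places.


CO2 offset in kg = generation * emission_factor
CO2 offset = 78766 * 0.466 = 36704.96 kg
Convert to tonnes:
  CO2 offset = 36704.96 / 1000 = 36.705 tonnes

36.705


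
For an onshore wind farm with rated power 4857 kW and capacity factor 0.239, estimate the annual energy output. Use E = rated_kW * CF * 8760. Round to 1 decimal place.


Annual energy = rated_kW * capacity_factor * hours_per_year
Given: P_rated = 4857 kW, CF = 0.239, hours = 8760
E = 4857 * 0.239 * 8760
E = 10168809.5 kWh

10168809.5


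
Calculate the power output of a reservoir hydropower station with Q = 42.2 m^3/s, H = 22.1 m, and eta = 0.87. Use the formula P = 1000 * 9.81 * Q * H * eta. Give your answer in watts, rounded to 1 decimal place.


Apply the hydropower formula P = rho * g * Q * H * eta
rho * g = 1000 * 9.81 = 9810.0
P = 9810.0 * 42.2 * 22.1 * 0.87
P = 7959631.9 W

7959631.9


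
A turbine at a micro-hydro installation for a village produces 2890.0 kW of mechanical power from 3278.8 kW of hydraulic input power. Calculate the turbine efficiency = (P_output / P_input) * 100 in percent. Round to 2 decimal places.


Turbine efficiency = (output power / input power) * 100
eta = (2890.0 / 3278.8) * 100
eta = 88.14%

88.14


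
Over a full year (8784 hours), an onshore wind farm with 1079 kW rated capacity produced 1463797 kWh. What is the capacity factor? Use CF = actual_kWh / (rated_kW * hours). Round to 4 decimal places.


Capacity factor = actual output / maximum possible output
Maximum possible = rated * hours = 1079 * 8784 = 9477936 kWh
CF = 1463797 / 9477936
CF = 0.1544

0.1544


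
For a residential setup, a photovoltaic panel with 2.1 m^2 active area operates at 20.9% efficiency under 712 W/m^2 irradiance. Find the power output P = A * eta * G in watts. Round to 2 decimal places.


Use the solar power formula P = A * eta * G.
Given: A = 2.1 m^2, eta = 0.209, G = 712 W/m^2
P = 2.1 * 0.209 * 712
P = 312.50 W

312.50


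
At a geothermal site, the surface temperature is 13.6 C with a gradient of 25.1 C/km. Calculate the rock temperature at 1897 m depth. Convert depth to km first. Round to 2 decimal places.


Convert depth to km: 1897 / 1000 = 1.897 km
Temperature increase = gradient * depth_km = 25.1 * 1.897 = 47.61 C
Temperature at depth = T_surface + delta_T = 13.6 + 47.61
T = 61.21 C

61.21


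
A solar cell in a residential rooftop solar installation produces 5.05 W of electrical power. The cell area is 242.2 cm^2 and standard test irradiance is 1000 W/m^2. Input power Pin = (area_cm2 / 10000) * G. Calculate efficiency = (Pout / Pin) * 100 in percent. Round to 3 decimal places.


First compute the input power:
  Pin = area_cm2 / 10000 * G = 242.2 / 10000 * 1000 = 24.22 W
Then compute efficiency:
  Efficiency = (Pout / Pin) * 100 = (5.05 / 24.22) * 100
  Efficiency = 20.851%

20.851


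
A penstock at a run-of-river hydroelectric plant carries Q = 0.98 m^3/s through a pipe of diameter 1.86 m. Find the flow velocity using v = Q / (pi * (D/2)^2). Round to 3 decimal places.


Compute pipe cross-sectional area:
  A = pi * (D/2)^2 = pi * (1.86/2)^2 = 2.7172 m^2
Calculate velocity:
  v = Q / A = 0.98 / 2.7172
  v = 0.361 m/s

0.361


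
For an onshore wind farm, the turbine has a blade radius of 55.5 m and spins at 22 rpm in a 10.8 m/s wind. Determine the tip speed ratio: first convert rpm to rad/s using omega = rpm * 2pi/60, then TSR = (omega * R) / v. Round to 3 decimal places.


Convert rotational speed to rad/s:
  omega = 22 * 2 * pi / 60 = 2.3038 rad/s
Compute tip speed:
  v_tip = omega * R = 2.3038 * 55.5 = 127.863 m/s
Tip speed ratio:
  TSR = v_tip / v_wind = 127.863 / 10.8 = 11.839

11.839


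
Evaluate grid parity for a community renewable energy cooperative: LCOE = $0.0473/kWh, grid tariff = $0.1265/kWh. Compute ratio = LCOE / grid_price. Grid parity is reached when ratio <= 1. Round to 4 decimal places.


Compare LCOE to grid price:
  LCOE = $0.0473/kWh, Grid price = $0.1265/kWh
  Ratio = LCOE / grid_price = 0.0473 / 0.1265 = 0.3739
  Grid parity achieved (ratio <= 1)? yes

0.3739


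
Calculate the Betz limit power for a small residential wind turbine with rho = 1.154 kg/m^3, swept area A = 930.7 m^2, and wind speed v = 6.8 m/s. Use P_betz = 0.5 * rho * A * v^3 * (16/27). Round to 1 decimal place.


The Betz coefficient Cp_max = 16/27 = 0.5926
v^3 = 6.8^3 = 314.432
P_betz = 0.5 * rho * A * v^3 * Cp_max
P_betz = 0.5 * 1.154 * 930.7 * 314.432 * 0.5926
P_betz = 100061.8 W

100061.8


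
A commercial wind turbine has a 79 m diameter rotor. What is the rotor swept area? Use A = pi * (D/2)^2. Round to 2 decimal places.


Compute the rotor radius:
  r = D / 2 = 79 / 2 = 39.5 m
Calculate swept area:
  A = pi * r^2 = pi * 39.5^2
  A = 4901.67 m^2

4901.67


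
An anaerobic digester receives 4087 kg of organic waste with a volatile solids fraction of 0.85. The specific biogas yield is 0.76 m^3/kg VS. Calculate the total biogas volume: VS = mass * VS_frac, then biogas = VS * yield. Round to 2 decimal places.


Compute volatile solids:
  VS = mass * VS_fraction = 4087 * 0.85 = 3473.95 kg
Calculate biogas volume:
  Biogas = VS * specific_yield = 3473.95 * 0.76
  Biogas = 2640.20 m^3

2640.20


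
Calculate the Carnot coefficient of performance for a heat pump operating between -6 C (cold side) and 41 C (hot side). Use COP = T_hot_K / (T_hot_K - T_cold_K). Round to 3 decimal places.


Convert to Kelvin:
  T_hot = 41 + 273.15 = 314.15 K
  T_cold = -6 + 273.15 = 267.15 K
Apply Carnot COP formula:
  COP = T_hot_K / (T_hot_K - T_cold_K) = 314.15 / 47.0
  COP = 6.684

6.684


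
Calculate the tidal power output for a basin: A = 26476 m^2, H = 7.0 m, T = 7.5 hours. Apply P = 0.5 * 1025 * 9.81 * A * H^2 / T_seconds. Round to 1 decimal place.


Convert period to seconds: T = 7.5 * 3600 = 27000.0 s
H^2 = 7.0^2 = 49.0
P = 0.5 * rho * g * A * H^2 / T
P = 0.5 * 1025 * 9.81 * 26476 * 49.0 / 27000.0
P = 241572.5 W

241572.5


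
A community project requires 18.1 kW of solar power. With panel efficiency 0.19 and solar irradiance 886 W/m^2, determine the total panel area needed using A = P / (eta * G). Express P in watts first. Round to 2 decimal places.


Convert target power to watts: P = 18.1 * 1000 = 18100.0 W
Compute denominator: eta * G = 0.19 * 886 = 168.34
Required area A = P / (eta * G) = 18100.0 / 168.34
A = 107.52 m^2

107.52


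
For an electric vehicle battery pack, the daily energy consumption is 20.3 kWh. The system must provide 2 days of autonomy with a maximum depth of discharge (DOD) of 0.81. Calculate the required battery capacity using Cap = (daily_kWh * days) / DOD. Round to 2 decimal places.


Total energy needed = daily * days = 20.3 * 2 = 40.6 kWh
Account for depth of discharge:
  Cap = total_energy / DOD = 40.6 / 0.81
  Cap = 50.12 kWh

50.12


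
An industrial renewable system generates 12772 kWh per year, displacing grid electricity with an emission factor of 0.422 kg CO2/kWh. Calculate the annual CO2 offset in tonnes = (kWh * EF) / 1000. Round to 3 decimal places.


CO2 offset in kg = generation * emission_factor
CO2 offset = 12772 * 0.422 = 5389.78 kg
Convert to tonnes:
  CO2 offset = 5389.78 / 1000 = 5.390 tonnes

5.390


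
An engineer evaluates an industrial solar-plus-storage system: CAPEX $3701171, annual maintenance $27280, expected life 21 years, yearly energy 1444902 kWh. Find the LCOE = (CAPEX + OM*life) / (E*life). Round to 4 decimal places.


Total cost = CAPEX + OM * lifetime = 3701171 + 27280 * 21 = 3701171 + 572880 = 4274051
Total generation = annual * lifetime = 1444902 * 21 = 30342942 kWh
LCOE = 4274051 / 30342942
LCOE = 0.1409 $/kWh

0.1409


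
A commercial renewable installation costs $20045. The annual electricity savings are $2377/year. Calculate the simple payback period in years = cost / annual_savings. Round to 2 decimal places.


Simple payback period = initial cost / annual savings
Payback = 20045 / 2377
Payback = 8.43 years

8.43


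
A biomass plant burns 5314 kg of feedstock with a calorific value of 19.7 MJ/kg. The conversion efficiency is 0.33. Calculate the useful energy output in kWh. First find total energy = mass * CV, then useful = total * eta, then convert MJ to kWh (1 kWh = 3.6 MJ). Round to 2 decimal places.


Total energy = mass * CV = 5314 * 19.7 = 104685.8 MJ
Useful energy = total * eta = 104685.8 * 0.33 = 34546.31 MJ
Convert to kWh: 34546.31 / 3.6
Useful energy = 9596.20 kWh

9596.20


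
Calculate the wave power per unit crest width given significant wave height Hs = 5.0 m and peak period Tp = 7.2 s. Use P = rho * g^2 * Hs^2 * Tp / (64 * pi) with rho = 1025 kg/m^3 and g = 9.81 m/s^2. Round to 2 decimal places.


Apply wave power formula:
  g^2 = 9.81^2 = 96.2361
  Hs^2 = 5.0^2 = 25.0
  Numerator = rho * g^2 * Hs^2 * Tp = 1025 * 96.2361 * 25.0 * 7.2 = 17755560.45
  Denominator = 64 * pi = 201.0619
  P = 17755560.45 / 201.0619 = 88308.91 W/m

88308.91


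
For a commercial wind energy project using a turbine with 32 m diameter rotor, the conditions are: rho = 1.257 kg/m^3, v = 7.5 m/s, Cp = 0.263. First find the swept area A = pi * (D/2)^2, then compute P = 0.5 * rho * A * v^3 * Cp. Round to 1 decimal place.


Step 1 -- Compute swept area:
  A = pi * (D/2)^2 = pi * (32/2)^2 = 804.25 m^2
Step 2 -- Apply wind power equation:
  P = 0.5 * rho * A * v^3 * Cp
  v^3 = 7.5^3 = 421.875
  P = 0.5 * 1.257 * 804.25 * 421.875 * 0.263
  P = 56083.4 W

56083.4


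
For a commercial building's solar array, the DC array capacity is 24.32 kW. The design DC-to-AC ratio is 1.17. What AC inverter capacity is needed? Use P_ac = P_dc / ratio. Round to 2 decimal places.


The inverter AC capacity is determined by the DC/AC ratio.
Given: P_dc = 24.32 kW, DC/AC ratio = 1.17
P_ac = P_dc / ratio = 24.32 / 1.17
P_ac = 20.79 kW

20.79


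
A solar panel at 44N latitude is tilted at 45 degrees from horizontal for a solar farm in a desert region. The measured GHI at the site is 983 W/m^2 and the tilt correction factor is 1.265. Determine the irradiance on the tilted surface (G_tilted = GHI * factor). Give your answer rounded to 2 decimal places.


Identify the given values:
  GHI = 983 W/m^2, tilt correction factor = 1.265
Apply the formula G_tilted = GHI * factor:
  G_tilted = 983 * 1.265
  G_tilted = 1243.50 W/m^2

1243.50


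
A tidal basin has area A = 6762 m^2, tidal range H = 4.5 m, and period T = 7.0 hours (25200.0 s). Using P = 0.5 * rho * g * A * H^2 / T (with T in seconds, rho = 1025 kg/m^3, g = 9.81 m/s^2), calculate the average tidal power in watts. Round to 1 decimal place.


Convert period to seconds: T = 7.0 * 3600 = 25200.0 s
H^2 = 4.5^2 = 20.25
P = 0.5 * rho * g * A * H^2 / T
P = 0.5 * 1025 * 9.81 * 6762 * 20.25 / 25200.0
P = 27318.9 W

27318.9


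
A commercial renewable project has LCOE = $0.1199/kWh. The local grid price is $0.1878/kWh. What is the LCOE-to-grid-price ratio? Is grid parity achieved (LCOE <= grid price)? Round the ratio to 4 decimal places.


Compare LCOE to grid price:
  LCOE = $0.1199/kWh, Grid price = $0.1878/kWh
  Ratio = LCOE / grid_price = 0.1199 / 0.1878 = 0.6384
  Grid parity achieved (ratio <= 1)? yes

0.6384


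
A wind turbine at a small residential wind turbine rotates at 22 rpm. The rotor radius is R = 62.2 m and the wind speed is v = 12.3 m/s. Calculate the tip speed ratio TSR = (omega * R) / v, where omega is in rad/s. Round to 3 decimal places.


Convert rotational speed to rad/s:
  omega = 22 * 2 * pi / 60 = 2.3038 rad/s
Compute tip speed:
  v_tip = omega * R = 2.3038 * 62.2 = 143.299 m/s
Tip speed ratio:
  TSR = v_tip / v_wind = 143.299 / 12.3 = 11.650

11.650


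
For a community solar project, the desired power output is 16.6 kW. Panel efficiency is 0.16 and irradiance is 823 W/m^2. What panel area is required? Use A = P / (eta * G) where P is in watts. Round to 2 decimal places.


Convert target power to watts: P = 16.6 * 1000 = 16600.0 W
Compute denominator: eta * G = 0.16 * 823 = 131.68
Required area A = P / (eta * G) = 16600.0 / 131.68
A = 126.06 m^2

126.06


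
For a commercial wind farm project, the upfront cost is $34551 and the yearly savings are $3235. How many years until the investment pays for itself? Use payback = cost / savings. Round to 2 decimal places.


Simple payback period = initial cost / annual savings
Payback = 34551 / 3235
Payback = 10.68 years

10.68


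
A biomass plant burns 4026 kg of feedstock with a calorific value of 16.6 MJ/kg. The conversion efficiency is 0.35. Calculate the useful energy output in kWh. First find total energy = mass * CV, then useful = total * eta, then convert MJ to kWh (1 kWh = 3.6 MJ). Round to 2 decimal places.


Total energy = mass * CV = 4026 * 16.6 = 66831.6 MJ
Useful energy = total * eta = 66831.6 * 0.35 = 23391.06 MJ
Convert to kWh: 23391.06 / 3.6
Useful energy = 6497.52 kWh

6497.52


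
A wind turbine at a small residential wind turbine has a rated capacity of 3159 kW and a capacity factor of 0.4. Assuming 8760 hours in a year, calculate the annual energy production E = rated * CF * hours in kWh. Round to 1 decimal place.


Annual energy = rated_kW * capacity_factor * hours_per_year
Given: P_rated = 3159 kW, CF = 0.4, hours = 8760
E = 3159 * 0.4 * 8760
E = 11069136.0 kWh

11069136.0


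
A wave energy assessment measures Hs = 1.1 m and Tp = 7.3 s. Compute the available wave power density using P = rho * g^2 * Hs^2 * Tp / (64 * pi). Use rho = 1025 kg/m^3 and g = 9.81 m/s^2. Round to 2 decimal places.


Apply wave power formula:
  g^2 = 9.81^2 = 96.2361
  Hs^2 = 1.1^2 = 1.21
  Numerator = rho * g^2 * Hs^2 * Tp = 1025 * 96.2361 * 1.21 * 7.3 = 871304.81
  Denominator = 64 * pi = 201.0619
  P = 871304.81 / 201.0619 = 4333.51 W/m

4333.51


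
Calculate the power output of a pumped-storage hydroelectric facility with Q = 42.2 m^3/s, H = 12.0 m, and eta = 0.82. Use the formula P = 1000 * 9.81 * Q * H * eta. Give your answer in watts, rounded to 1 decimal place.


Apply the hydropower formula P = rho * g * Q * H * eta
rho * g = 1000 * 9.81 = 9810.0
P = 9810.0 * 42.2 * 12.0 * 0.82
P = 4073582.9 W

4073582.9


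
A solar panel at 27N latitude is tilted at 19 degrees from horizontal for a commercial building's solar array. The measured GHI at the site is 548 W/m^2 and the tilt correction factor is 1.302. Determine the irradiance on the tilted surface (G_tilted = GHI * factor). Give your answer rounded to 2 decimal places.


Identify the given values:
  GHI = 548 W/m^2, tilt correction factor = 1.302
Apply the formula G_tilted = GHI * factor:
  G_tilted = 548 * 1.302
  G_tilted = 713.50 W/m^2

713.50


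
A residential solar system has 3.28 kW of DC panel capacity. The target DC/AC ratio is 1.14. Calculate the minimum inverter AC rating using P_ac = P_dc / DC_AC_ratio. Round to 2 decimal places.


The inverter AC capacity is determined by the DC/AC ratio.
Given: P_dc = 3.28 kW, DC/AC ratio = 1.14
P_ac = P_dc / ratio = 3.28 / 1.14
P_ac = 2.88 kW

2.88


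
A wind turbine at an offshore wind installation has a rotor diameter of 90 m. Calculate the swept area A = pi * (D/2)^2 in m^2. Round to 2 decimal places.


Compute the rotor radius:
  r = D / 2 = 90 / 2 = 45.0 m
Calculate swept area:
  A = pi * r^2 = pi * 45.0^2
  A = 6361.73 m^2

6361.73


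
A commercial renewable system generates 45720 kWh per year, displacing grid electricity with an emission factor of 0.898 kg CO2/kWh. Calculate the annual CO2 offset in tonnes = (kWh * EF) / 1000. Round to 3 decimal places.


CO2 offset in kg = generation * emission_factor
CO2 offset = 45720 * 0.898 = 41056.56 kg
Convert to tonnes:
  CO2 offset = 41056.56 / 1000 = 41.057 tonnes

41.057


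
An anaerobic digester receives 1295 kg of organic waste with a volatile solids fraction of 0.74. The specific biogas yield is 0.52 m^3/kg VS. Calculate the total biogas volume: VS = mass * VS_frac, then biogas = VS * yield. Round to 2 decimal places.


Compute volatile solids:
  VS = mass * VS_fraction = 1295 * 0.74 = 958.3 kg
Calculate biogas volume:
  Biogas = VS * specific_yield = 958.3 * 0.52
  Biogas = 498.32 m^3

498.32


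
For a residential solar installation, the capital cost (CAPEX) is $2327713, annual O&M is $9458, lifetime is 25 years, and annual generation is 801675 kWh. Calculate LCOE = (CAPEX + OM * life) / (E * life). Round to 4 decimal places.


Total cost = CAPEX + OM * lifetime = 2327713 + 9458 * 25 = 2327713 + 236450 = 2564163
Total generation = annual * lifetime = 801675 * 25 = 20041875 kWh
LCOE = 2564163 / 20041875
LCOE = 0.1279 $/kWh

0.1279


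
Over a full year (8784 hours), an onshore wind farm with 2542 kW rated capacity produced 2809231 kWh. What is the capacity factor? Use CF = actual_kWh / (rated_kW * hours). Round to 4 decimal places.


Capacity factor = actual output / maximum possible output
Maximum possible = rated * hours = 2542 * 8784 = 22328928 kWh
CF = 2809231 / 22328928
CF = 0.1258

0.1258


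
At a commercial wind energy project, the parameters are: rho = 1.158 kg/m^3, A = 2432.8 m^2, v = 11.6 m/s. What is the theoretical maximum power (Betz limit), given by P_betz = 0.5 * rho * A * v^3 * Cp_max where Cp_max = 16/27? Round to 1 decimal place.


The Betz coefficient Cp_max = 16/27 = 0.5926
v^3 = 11.6^3 = 1560.896
P_betz = 0.5 * rho * A * v^3 * Cp_max
P_betz = 0.5 * 1.158 * 2432.8 * 1560.896 * 0.5926
P_betz = 1302912.2 W

1302912.2


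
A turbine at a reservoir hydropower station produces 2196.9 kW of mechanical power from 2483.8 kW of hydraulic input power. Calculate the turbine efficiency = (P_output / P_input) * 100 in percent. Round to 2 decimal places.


Turbine efficiency = (output power / input power) * 100
eta = (2196.9 / 2483.8) * 100
eta = 88.45%

88.45


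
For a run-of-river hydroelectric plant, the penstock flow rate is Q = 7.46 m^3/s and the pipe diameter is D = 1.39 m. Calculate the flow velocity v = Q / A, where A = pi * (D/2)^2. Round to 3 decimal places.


Compute pipe cross-sectional area:
  A = pi * (D/2)^2 = pi * (1.39/2)^2 = 1.5175 m^2
Calculate velocity:
  v = Q / A = 7.46 / 1.5175
  v = 4.916 m/s

4.916


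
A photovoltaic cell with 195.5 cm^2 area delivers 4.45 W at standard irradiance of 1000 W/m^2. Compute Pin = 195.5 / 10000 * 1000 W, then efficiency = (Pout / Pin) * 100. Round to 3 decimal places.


First compute the input power:
  Pin = area_cm2 / 10000 * G = 195.5 / 10000 * 1000 = 19.55 W
Then compute efficiency:
  Efficiency = (Pout / Pin) * 100 = (4.45 / 19.55) * 100
  Efficiency = 22.762%

22.762


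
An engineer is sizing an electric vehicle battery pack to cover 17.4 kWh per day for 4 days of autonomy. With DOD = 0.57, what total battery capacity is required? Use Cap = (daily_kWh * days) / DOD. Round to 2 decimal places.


Total energy needed = daily * days = 17.4 * 4 = 69.6 kWh
Account for depth of discharge:
  Cap = total_energy / DOD = 69.6 / 0.57
  Cap = 122.11 kWh

122.11


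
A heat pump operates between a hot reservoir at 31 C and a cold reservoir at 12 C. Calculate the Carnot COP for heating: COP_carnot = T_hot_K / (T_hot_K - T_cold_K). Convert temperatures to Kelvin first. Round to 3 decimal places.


Convert to Kelvin:
  T_hot = 31 + 273.15 = 304.15 K
  T_cold = 12 + 273.15 = 285.15 K
Apply Carnot COP formula:
  COP = T_hot_K / (T_hot_K - T_cold_K) = 304.15 / 19.0
  COP = 16.008

16.008


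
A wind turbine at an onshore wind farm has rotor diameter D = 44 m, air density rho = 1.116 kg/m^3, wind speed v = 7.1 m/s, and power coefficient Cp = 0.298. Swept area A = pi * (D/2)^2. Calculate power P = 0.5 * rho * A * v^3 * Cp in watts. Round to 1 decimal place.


Step 1 -- Compute swept area:
  A = pi * (D/2)^2 = pi * (44/2)^2 = 1520.53 m^2
Step 2 -- Apply wind power equation:
  P = 0.5 * rho * A * v^3 * Cp
  v^3 = 7.1^3 = 357.911
  P = 0.5 * 1.116 * 1520.53 * 357.911 * 0.298
  P = 90494.2 W

90494.2


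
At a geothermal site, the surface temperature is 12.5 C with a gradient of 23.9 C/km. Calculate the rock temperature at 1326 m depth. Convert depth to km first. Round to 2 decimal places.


Convert depth to km: 1326 / 1000 = 1.326 km
Temperature increase = gradient * depth_km = 23.9 * 1.326 = 31.69 C
Temperature at depth = T_surface + delta_T = 12.5 + 31.69
T = 44.19 C

44.19


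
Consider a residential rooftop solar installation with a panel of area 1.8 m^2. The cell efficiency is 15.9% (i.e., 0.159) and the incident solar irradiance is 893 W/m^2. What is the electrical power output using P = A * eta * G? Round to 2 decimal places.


Use the solar power formula P = A * eta * G.
Given: A = 1.8 m^2, eta = 0.159, G = 893 W/m^2
P = 1.8 * 0.159 * 893
P = 255.58 W

255.58


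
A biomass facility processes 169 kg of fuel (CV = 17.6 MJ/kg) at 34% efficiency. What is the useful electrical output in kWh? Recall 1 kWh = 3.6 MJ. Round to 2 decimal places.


Total energy = mass * CV = 169 * 17.6 = 2974.4 MJ
Useful energy = total * eta = 2974.4 * 0.34 = 1011.3 MJ
Convert to kWh: 1011.3 / 3.6
Useful energy = 280.92 kWh

280.92


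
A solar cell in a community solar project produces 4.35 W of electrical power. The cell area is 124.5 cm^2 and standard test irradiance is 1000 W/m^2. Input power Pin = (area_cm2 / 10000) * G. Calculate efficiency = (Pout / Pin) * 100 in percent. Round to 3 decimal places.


First compute the input power:
  Pin = area_cm2 / 10000 * G = 124.5 / 10000 * 1000 = 12.45 W
Then compute efficiency:
  Efficiency = (Pout / Pin) * 100 = (4.35 / 12.45) * 100
  Efficiency = 34.940%

34.940


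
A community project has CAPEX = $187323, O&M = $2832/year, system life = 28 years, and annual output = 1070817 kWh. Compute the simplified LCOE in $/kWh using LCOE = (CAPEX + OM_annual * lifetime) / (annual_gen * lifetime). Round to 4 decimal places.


Total cost = CAPEX + OM * lifetime = 187323 + 2832 * 28 = 187323 + 79296 = 266619
Total generation = annual * lifetime = 1070817 * 28 = 29982876 kWh
LCOE = 266619 / 29982876
LCOE = 0.0089 $/kWh

0.0089


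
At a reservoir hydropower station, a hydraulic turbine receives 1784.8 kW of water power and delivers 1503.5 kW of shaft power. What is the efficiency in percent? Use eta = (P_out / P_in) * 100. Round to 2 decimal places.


Turbine efficiency = (output power / input power) * 100
eta = (1503.5 / 1784.8) * 100
eta = 84.24%

84.24


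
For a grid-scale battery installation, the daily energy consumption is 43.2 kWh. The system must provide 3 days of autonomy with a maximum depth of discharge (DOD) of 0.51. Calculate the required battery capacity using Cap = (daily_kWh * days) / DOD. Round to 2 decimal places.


Total energy needed = daily * days = 43.2 * 3 = 129.6 kWh
Account for depth of discharge:
  Cap = total_energy / DOD = 129.6 / 0.51
  Cap = 254.12 kWh

254.12


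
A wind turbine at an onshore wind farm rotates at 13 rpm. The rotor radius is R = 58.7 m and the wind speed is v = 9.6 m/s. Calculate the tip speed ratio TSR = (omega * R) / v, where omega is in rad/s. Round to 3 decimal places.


Convert rotational speed to rad/s:
  omega = 13 * 2 * pi / 60 = 1.3614 rad/s
Compute tip speed:
  v_tip = omega * R = 1.3614 * 58.7 = 79.912 m/s
Tip speed ratio:
  TSR = v_tip / v_wind = 79.912 / 9.6 = 8.324

8.324


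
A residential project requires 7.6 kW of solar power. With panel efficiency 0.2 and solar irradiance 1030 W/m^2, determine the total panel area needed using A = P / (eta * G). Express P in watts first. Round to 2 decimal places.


Convert target power to watts: P = 7.6 * 1000 = 7600.0 W
Compute denominator: eta * G = 0.2 * 1030 = 206.0
Required area A = P / (eta * G) = 7600.0 / 206.0
A = 36.89 m^2

36.89


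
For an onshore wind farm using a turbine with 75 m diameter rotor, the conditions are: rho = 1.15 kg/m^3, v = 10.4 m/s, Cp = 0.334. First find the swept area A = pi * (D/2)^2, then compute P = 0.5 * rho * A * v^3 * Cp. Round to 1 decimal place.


Step 1 -- Compute swept area:
  A = pi * (D/2)^2 = pi * (75/2)^2 = 4417.86 m^2
Step 2 -- Apply wind power equation:
  P = 0.5 * rho * A * v^3 * Cp
  v^3 = 10.4^3 = 1124.864
  P = 0.5 * 1.15 * 4417.86 * 1124.864 * 0.334
  P = 954391.9 W

954391.9


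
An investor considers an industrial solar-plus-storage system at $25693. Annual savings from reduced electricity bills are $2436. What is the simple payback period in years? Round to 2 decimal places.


Simple payback period = initial cost / annual savings
Payback = 25693 / 2436
Payback = 10.55 years

10.55


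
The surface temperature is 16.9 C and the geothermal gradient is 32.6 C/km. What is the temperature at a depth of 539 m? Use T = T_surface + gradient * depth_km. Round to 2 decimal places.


Convert depth to km: 539 / 1000 = 0.539 km
Temperature increase = gradient * depth_km = 32.6 * 0.539 = 17.57 C
Temperature at depth = T_surface + delta_T = 16.9 + 17.57
T = 34.47 C

34.47


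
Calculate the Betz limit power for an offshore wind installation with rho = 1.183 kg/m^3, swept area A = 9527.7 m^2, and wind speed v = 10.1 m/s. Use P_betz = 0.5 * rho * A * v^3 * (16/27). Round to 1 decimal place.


The Betz coefficient Cp_max = 16/27 = 0.5926
v^3 = 10.1^3 = 1030.301
P_betz = 0.5 * rho * A * v^3 * Cp_max
P_betz = 0.5 * 1.183 * 9527.7 * 1030.301 * 0.5926
P_betz = 3440829.6 W

3440829.6


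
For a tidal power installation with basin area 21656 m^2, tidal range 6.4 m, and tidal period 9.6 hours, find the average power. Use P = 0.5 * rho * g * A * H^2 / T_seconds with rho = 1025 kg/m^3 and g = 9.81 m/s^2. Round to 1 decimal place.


Convert period to seconds: T = 9.6 * 3600 = 34560.0 s
H^2 = 6.4^2 = 40.96
P = 0.5 * rho * g * A * H^2 / T
P = 0.5 * 1025 * 9.81 * 21656 * 40.96 / 34560.0
P = 129040.9 W

129040.9


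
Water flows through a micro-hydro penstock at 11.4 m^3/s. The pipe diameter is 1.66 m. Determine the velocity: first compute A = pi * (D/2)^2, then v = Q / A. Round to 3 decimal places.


Compute pipe cross-sectional area:
  A = pi * (D/2)^2 = pi * (1.66/2)^2 = 2.1642 m^2
Calculate velocity:
  v = Q / A = 11.4 / 2.1642
  v = 5.267 m/s

5.267


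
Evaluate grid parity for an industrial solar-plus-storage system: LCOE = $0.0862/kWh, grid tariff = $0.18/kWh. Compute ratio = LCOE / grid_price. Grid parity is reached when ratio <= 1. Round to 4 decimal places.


Compare LCOE to grid price:
  LCOE = $0.0862/kWh, Grid price = $0.18/kWh
  Ratio = LCOE / grid_price = 0.0862 / 0.18 = 0.4789
  Grid parity achieved (ratio <= 1)? yes

0.4789


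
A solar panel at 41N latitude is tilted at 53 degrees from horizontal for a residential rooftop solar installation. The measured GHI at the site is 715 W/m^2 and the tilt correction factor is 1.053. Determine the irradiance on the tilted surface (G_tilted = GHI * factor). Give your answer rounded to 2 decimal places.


Identify the given values:
  GHI = 715 W/m^2, tilt correction factor = 1.053
Apply the formula G_tilted = GHI * factor:
  G_tilted = 715 * 1.053
  G_tilted = 752.90 W/m^2

752.90


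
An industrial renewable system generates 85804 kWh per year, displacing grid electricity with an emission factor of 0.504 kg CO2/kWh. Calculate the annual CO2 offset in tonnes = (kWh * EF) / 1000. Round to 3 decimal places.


CO2 offset in kg = generation * emission_factor
CO2 offset = 85804 * 0.504 = 43245.22 kg
Convert to tonnes:
  CO2 offset = 43245.22 / 1000 = 43.245 tonnes

43.245


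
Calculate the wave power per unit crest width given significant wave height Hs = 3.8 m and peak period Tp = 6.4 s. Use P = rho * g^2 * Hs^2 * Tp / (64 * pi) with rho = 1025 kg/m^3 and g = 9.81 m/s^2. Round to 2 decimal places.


Apply wave power formula:
  g^2 = 9.81^2 = 96.2361
  Hs^2 = 3.8^2 = 14.44
  Numerator = rho * g^2 * Hs^2 * Tp = 1025 * 96.2361 * 14.44 * 6.4 = 9116099.3
  Denominator = 64 * pi = 201.0619
  P = 9116099.3 / 201.0619 = 45339.76 W/m

45339.76


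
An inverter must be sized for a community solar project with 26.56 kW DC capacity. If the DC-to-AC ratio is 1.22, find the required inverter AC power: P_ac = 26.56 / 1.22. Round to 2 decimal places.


The inverter AC capacity is determined by the DC/AC ratio.
Given: P_dc = 26.56 kW, DC/AC ratio = 1.22
P_ac = P_dc / ratio = 26.56 / 1.22
P_ac = 21.77 kW

21.77


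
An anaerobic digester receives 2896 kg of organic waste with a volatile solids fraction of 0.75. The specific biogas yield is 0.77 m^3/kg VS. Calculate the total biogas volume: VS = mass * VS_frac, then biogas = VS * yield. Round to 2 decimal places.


Compute volatile solids:
  VS = mass * VS_fraction = 2896 * 0.75 = 2172.0 kg
Calculate biogas volume:
  Biogas = VS * specific_yield = 2172.0 * 0.77
  Biogas = 1672.44 m^3

1672.44


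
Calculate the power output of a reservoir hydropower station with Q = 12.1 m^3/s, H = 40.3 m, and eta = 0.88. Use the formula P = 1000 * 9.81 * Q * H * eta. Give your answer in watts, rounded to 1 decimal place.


Apply the hydropower formula P = rho * g * Q * H * eta
rho * g = 1000 * 9.81 = 9810.0
P = 9810.0 * 12.1 * 40.3 * 0.88
P = 4209612.3 W

4209612.3


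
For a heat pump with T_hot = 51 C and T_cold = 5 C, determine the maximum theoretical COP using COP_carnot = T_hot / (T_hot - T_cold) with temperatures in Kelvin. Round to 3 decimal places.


Convert to Kelvin:
  T_hot = 51 + 273.15 = 324.15 K
  T_cold = 5 + 273.15 = 278.15 K
Apply Carnot COP formula:
  COP = T_hot_K / (T_hot_K - T_cold_K) = 324.15 / 46.0
  COP = 7.047

7.047


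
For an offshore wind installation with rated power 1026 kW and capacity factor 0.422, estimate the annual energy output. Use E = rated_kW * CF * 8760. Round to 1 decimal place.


Annual energy = rated_kW * capacity_factor * hours_per_year
Given: P_rated = 1026 kW, CF = 0.422, hours = 8760
E = 1026 * 0.422 * 8760
E = 3792834.7 kWh

3792834.7


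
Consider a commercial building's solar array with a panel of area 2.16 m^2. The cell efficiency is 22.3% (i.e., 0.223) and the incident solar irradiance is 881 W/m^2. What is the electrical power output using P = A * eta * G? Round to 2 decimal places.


Use the solar power formula P = A * eta * G.
Given: A = 2.16 m^2, eta = 0.223, G = 881 W/m^2
P = 2.16 * 0.223 * 881
P = 424.36 W

424.36


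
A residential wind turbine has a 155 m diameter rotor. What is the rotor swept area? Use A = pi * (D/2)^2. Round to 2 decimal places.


Compute the rotor radius:
  r = D / 2 = 155 / 2 = 77.5 m
Calculate swept area:
  A = pi * r^2 = pi * 77.5^2
  A = 18869.19 m^2

18869.19


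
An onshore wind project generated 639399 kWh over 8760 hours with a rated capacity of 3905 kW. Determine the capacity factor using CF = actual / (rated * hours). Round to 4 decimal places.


Capacity factor = actual output / maximum possible output
Maximum possible = rated * hours = 3905 * 8760 = 34207800 kWh
CF = 639399 / 34207800
CF = 0.0187

0.0187


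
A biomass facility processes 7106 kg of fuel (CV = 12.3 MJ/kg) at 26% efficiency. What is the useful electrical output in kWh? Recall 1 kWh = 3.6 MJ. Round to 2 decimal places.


Total energy = mass * CV = 7106 * 12.3 = 87403.8 MJ
Useful energy = total * eta = 87403.8 * 0.26 = 22724.99 MJ
Convert to kWh: 22724.99 / 3.6
Useful energy = 6312.50 kWh

6312.50


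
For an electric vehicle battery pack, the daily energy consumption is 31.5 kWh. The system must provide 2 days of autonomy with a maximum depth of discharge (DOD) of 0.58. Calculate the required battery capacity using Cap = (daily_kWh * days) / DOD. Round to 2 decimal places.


Total energy needed = daily * days = 31.5 * 2 = 63.0 kWh
Account for depth of discharge:
  Cap = total_energy / DOD = 63.0 / 0.58
  Cap = 108.62 kWh

108.62


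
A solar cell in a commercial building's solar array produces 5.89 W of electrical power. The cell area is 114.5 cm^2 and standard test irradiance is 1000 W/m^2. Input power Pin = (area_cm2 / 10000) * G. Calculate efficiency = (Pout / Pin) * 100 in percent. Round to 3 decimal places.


First compute the input power:
  Pin = area_cm2 / 10000 * G = 114.5 / 10000 * 1000 = 11.45 W
Then compute efficiency:
  Efficiency = (Pout / Pin) * 100 = (5.89 / 11.45) * 100
  Efficiency = 51.441%

51.441


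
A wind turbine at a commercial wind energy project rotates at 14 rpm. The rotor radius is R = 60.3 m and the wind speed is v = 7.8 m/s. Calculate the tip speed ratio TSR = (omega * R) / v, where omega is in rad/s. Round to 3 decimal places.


Convert rotational speed to rad/s:
  omega = 14 * 2 * pi / 60 = 1.4661 rad/s
Compute tip speed:
  v_tip = omega * R = 1.4661 * 60.3 = 88.404 m/s
Tip speed ratio:
  TSR = v_tip / v_wind = 88.404 / 7.8 = 11.334

11.334


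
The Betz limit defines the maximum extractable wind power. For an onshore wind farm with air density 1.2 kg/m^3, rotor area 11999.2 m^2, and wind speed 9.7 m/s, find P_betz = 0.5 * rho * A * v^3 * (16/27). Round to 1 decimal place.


The Betz coefficient Cp_max = 16/27 = 0.5926
v^3 = 9.7^3 = 912.673
P_betz = 0.5 * rho * A * v^3 * Cp_max
P_betz = 0.5 * 1.2 * 11999.2 * 912.673 * 0.5926
P_betz = 3893811.9 W

3893811.9


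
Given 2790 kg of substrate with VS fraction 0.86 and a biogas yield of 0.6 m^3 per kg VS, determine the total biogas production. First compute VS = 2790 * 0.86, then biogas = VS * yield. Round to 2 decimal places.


Compute volatile solids:
  VS = mass * VS_fraction = 2790 * 0.86 = 2399.4 kg
Calculate biogas volume:
  Biogas = VS * specific_yield = 2399.4 * 0.6
  Biogas = 1439.64 m^3

1439.64


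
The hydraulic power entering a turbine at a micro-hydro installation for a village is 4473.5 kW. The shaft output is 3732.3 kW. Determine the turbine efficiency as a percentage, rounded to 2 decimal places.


Turbine efficiency = (output power / input power) * 100
eta = (3732.3 / 4473.5) * 100
eta = 83.43%

83.43


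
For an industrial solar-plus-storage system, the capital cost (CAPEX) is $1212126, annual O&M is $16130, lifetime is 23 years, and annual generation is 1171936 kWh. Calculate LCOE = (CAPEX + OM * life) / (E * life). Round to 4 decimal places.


Total cost = CAPEX + OM * lifetime = 1212126 + 16130 * 23 = 1212126 + 370990 = 1583116
Total generation = annual * lifetime = 1171936 * 23 = 26954528 kWh
LCOE = 1583116 / 26954528
LCOE = 0.0587 $/kWh

0.0587


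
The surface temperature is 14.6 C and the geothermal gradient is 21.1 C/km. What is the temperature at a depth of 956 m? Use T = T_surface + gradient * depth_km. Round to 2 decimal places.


Convert depth to km: 956 / 1000 = 0.956 km
Temperature increase = gradient * depth_km = 21.1 * 0.956 = 20.17 C
Temperature at depth = T_surface + delta_T = 14.6 + 20.17
T = 34.77 C

34.77


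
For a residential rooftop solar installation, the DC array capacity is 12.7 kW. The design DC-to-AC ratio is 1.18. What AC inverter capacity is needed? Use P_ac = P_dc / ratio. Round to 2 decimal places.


The inverter AC capacity is determined by the DC/AC ratio.
Given: P_dc = 12.7 kW, DC/AC ratio = 1.18
P_ac = P_dc / ratio = 12.7 / 1.18
P_ac = 10.76 kW

10.76


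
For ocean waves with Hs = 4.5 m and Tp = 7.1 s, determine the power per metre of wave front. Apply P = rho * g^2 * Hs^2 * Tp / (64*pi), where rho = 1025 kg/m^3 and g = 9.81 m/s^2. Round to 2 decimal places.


Apply wave power formula:
  g^2 = 9.81^2 = 96.2361
  Hs^2 = 4.5^2 = 20.25
  Numerator = rho * g^2 * Hs^2 * Tp = 1025 * 96.2361 * 20.25 * 7.1 = 14182253.91
  Denominator = 64 * pi = 201.0619
  P = 14182253.91 / 201.0619 = 70536.74 W/m

70536.74


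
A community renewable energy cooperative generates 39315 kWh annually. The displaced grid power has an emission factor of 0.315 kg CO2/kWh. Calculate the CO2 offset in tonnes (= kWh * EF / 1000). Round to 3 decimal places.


CO2 offset in kg = generation * emission_factor
CO2 offset = 39315 * 0.315 = 12384.23 kg
Convert to tonnes:
  CO2 offset = 12384.23 / 1000 = 12.384 tonnes

12.384


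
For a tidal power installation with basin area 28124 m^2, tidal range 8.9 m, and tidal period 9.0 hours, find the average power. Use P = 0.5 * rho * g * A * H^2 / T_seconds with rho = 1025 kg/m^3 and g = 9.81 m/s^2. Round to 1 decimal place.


Convert period to seconds: T = 9.0 * 3600 = 32400.0 s
H^2 = 8.9^2 = 79.21
P = 0.5 * rho * g * A * H^2 / T
P = 0.5 * 1025 * 9.81 * 28124 * 79.21 / 32400.0
P = 345680.6 W

345680.6


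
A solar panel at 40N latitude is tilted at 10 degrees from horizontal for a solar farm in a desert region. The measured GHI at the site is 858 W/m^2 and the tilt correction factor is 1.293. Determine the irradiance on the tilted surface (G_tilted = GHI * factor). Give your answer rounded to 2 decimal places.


Identify the given values:
  GHI = 858 W/m^2, tilt correction factor = 1.293
Apply the formula G_tilted = GHI * factor:
  G_tilted = 858 * 1.293
  G_tilted = 1109.39 W/m^2

1109.39


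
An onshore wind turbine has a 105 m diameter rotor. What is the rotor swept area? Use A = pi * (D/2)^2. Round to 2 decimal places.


Compute the rotor radius:
  r = D / 2 = 105 / 2 = 52.5 m
Calculate swept area:
  A = pi * r^2 = pi * 52.5^2
  A = 8659.01 m^2

8659.01


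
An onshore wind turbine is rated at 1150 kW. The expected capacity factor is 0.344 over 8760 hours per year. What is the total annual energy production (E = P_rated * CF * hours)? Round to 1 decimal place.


Annual energy = rated_kW * capacity_factor * hours_per_year
Given: P_rated = 1150 kW, CF = 0.344, hours = 8760
E = 1150 * 0.344 * 8760
E = 3465456.0 kWh

3465456.0


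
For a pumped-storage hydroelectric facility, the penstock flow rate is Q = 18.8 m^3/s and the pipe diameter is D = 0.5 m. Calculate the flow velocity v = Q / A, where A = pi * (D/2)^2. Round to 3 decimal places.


Compute pipe cross-sectional area:
  A = pi * (D/2)^2 = pi * (0.5/2)^2 = 0.1963 m^2
Calculate velocity:
  v = Q / A = 18.8 / 0.1963
  v = 95.748 m/s

95.748


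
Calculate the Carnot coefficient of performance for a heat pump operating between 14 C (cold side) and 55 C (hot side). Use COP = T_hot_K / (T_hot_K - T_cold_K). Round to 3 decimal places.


Convert to Kelvin:
  T_hot = 55 + 273.15 = 328.15 K
  T_cold = 14 + 273.15 = 287.15 K
Apply Carnot COP formula:
  COP = T_hot_K / (T_hot_K - T_cold_K) = 328.15 / 41.0
  COP = 8.004

8.004


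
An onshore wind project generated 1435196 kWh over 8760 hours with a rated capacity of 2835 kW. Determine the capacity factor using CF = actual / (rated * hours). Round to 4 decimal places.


Capacity factor = actual output / maximum possible output
Maximum possible = rated * hours = 2835 * 8760 = 24834600 kWh
CF = 1435196 / 24834600
CF = 0.0578

0.0578


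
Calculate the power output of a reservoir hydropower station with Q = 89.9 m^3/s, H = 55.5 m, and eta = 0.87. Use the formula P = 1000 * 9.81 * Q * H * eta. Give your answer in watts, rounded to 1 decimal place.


Apply the hydropower formula P = rho * g * Q * H * eta
rho * g = 1000 * 9.81 = 9810.0
P = 9810.0 * 89.9 * 55.5 * 0.87
P = 42583458.9 W

42583458.9


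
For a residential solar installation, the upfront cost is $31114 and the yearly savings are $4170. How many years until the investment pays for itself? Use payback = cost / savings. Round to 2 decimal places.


Simple payback period = initial cost / annual savings
Payback = 31114 / 4170
Payback = 7.46 years

7.46


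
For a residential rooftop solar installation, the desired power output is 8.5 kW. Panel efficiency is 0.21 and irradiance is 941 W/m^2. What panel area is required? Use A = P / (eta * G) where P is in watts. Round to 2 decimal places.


Convert target power to watts: P = 8.5 * 1000 = 8500.0 W
Compute denominator: eta * G = 0.21 * 941 = 197.61
Required area A = P / (eta * G) = 8500.0 / 197.61
A = 43.01 m^2

43.01


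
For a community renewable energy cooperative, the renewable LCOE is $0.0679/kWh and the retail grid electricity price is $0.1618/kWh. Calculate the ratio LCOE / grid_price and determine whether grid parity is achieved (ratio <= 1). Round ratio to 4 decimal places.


Compare LCOE to grid price:
  LCOE = $0.0679/kWh, Grid price = $0.1618/kWh
  Ratio = LCOE / grid_price = 0.0679 / 0.1618 = 0.4197
  Grid parity achieved (ratio <= 1)? yes

0.4197
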